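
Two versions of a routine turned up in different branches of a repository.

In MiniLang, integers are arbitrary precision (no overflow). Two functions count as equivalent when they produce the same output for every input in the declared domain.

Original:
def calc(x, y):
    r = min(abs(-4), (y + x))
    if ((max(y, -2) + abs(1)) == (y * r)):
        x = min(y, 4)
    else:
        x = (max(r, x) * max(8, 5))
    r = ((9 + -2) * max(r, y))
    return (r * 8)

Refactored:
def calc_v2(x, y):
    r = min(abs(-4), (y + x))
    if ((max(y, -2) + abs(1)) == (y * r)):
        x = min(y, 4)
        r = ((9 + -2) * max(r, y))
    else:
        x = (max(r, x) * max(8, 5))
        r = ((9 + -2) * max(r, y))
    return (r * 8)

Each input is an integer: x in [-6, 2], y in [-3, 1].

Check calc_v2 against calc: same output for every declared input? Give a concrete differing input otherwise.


Differences: arithmetic usage differs; also statement counts differ; also min/max/abs usage differs; also constant usage differs — yet all 45 inputs agree.
verdict: equivalent


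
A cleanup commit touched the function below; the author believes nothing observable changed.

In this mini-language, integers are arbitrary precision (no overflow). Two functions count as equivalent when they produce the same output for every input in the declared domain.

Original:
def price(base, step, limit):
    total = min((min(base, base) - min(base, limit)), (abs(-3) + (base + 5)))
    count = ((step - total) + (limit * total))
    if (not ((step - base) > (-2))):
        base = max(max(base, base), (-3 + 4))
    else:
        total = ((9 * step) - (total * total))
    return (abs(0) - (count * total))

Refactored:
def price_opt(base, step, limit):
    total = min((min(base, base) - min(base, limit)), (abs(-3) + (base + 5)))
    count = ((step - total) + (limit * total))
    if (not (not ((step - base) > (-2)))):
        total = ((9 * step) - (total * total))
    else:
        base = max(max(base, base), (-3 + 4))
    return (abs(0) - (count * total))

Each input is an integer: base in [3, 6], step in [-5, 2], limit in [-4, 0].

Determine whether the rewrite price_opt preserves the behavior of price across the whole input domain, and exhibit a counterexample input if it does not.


Side by side, the visible changes include: boolean connective usage differs.
Tracing base=3, step=-5, limit=0: price: total=3, then count=-8, then (not ((step - base) > (-2))) is true, then base=3, then returns 24 | price_opt: total=3, then count=-8, then (not (not ((step - base) > (-2)))) is false, then base=3, then returns 24 — matching result 24.
An exhaustive pass over the 160 declared inputs shows identical outputs.
verdict: equivalent


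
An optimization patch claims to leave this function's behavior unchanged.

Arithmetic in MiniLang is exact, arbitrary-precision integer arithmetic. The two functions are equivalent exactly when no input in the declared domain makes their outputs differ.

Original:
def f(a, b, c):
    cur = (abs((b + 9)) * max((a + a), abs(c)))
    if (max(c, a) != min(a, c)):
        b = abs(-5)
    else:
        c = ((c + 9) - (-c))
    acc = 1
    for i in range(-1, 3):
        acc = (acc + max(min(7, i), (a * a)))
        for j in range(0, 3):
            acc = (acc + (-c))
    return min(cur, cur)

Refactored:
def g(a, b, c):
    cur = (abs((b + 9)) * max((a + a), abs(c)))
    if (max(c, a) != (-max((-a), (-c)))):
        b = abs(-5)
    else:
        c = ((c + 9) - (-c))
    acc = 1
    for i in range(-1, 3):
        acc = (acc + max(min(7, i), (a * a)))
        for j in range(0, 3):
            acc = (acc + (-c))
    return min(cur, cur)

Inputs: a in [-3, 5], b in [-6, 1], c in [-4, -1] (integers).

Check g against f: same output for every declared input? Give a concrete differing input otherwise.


The two versions differ — the changes include min/max/abs usage differs.
One worked example (a=3, b=-6, c=-1) — f: cur becomes 18; next (max(c, a) != min(a, c)) evaluates to true; next b becomes 5; next acc becomes 1; next at i=-1:; next acc becomes 10; next at j=0:; next acc becomes 11; next at j=1:; next acc becomes 12; next at j=2:; next acc becomes 13; next at i=0:; next acc becomes 22; next at j=0:; next acc becomes 23; next at j=1:; next acc becomes 24; next at j=2:; next acc becomes 25; next at i=1:; next acc becomes 34; next at j=0:; next acc becomes 35; next at j=1:; next acc becomes 36; next at j=2:; next acc becomes 37; next at i=2:; next acc becomes 46; next at j=0:; next acc becomes 47; next at j=1:; next acc becomes 48; next at j=2:; next acc becomes 49; next final value 18; g: cur becomes 18; next (max(c, a) != (-max((-a), (-c)))) evaluates to true; next b becomes 5; next acc becomes 1; next at i=-1:; next acc becomes 10; next at j=0:; next acc becomes 11; next at j=1:; next acc becomes 12; next at j=2:; next acc becomes 13; next at i=0:; next acc becomes 22; next at j=0:; next acc becomes 23; next at j=1:; next acc becomes 24; next at j=2:; next acc becomes 25; next at i=1:; next acc becomes 34; next at j=0:; next acc becomes 35; next at j=1:; next acc becomes 36; next at j=2:; next acc becomes 37; next at i=2:; next acc becomes 46; next at j=0:; next acc becomes 47; next at j=1:; next acc becomes 48; next at j=2:; next acc becomes 49; next final value 18; agreement on 18.
Every one of the 288 inputs gives matching results.
verdict: equivalent


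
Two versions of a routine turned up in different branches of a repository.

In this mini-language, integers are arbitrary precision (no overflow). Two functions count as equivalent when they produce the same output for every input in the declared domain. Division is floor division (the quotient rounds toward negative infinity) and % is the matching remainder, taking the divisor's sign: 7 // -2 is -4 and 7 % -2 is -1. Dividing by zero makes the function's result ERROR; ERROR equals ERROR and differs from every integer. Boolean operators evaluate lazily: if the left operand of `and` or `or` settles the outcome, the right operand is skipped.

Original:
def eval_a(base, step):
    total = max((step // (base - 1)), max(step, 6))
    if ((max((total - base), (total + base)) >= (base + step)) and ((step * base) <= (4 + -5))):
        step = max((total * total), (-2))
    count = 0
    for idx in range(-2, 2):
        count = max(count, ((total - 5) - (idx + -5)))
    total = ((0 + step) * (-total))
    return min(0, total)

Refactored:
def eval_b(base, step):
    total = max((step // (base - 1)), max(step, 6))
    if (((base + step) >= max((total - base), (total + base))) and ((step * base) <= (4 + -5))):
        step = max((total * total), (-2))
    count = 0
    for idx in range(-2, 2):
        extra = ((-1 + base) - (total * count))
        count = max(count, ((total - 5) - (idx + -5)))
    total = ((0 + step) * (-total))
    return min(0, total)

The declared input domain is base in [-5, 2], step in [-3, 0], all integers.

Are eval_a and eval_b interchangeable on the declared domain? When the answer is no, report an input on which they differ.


Consider the input base=2, step=-3.
eval_a: total = 6; ((max((total - base), (total + base)) >= (base + step)) and ((step * base) <= (4 + -5))) -> true; step = 36; count = 0; [idx=-2]; count = 8; [idx=-1]; count = 8; [idx=0]; count = 8; [idx=1]; count = 8; total = -216; return -216
eval_b: total = 6; (((base + step) >= max((total - base), (total + base))) and ((step * base) <= (4 + -5))) -> false; count = 0; [idx=-2]; extra = 1; count = 8; [idx=-1]; extra = -47; count = 8; [idx=0]; extra = -47; count = 8; [idx=1]; extra = -47; count = 8; total = 18; return 0
-216 vs 0 — the two versions disagree here.
verdict: not equivalent; witness: base=2, step=-3


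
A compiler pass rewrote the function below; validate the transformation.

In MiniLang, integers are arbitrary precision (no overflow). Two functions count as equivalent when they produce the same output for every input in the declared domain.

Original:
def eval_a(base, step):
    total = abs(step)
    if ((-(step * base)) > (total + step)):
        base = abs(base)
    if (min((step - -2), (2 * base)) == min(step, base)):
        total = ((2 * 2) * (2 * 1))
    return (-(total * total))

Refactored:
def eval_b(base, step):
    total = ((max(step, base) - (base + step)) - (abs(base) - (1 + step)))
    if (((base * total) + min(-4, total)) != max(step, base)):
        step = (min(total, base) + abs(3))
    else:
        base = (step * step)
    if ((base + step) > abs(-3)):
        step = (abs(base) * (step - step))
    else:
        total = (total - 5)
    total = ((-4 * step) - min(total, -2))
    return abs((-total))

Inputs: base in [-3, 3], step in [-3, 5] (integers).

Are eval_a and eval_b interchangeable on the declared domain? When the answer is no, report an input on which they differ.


base=-3, step=-3 yields -9 from eval_a but 7 from eval_b.
verdict: not equivalent; witness: base=-3, step=-3


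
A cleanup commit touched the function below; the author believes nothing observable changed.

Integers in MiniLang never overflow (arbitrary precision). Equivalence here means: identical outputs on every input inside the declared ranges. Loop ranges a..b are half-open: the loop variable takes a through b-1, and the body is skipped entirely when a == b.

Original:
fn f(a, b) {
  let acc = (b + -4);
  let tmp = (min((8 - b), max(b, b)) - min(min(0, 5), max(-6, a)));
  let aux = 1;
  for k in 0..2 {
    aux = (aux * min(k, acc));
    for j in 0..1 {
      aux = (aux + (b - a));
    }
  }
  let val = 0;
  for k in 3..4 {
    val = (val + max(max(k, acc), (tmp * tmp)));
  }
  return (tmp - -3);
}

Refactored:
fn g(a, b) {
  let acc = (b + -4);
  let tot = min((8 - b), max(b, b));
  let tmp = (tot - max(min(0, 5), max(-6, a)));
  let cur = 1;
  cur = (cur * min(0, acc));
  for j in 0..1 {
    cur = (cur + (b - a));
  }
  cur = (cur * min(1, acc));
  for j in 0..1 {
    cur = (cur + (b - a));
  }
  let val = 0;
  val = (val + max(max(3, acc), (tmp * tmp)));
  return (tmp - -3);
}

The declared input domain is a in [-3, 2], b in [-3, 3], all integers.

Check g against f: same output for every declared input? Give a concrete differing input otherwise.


Run the pair on a=-3, b=-3.
f: acc = -7; tmp = 0; aux = 1; [k=0]; aux = -7; [j=0]; aux = -7; [k=1]; aux = 49; [j=0]; aux = 49; val = 0; [k=3]; val = 3; return 3
g: acc = -7; tot = -3; tmp = -3; cur = 1; cur = -7; [j=0]; cur = -7; cur = 49; [j=0]; cur = 49; val = 0; val = 9; return 0
3 vs 0 — the two versions disagree here.
verdict: not equivalent; witness: a=-3, b=-3


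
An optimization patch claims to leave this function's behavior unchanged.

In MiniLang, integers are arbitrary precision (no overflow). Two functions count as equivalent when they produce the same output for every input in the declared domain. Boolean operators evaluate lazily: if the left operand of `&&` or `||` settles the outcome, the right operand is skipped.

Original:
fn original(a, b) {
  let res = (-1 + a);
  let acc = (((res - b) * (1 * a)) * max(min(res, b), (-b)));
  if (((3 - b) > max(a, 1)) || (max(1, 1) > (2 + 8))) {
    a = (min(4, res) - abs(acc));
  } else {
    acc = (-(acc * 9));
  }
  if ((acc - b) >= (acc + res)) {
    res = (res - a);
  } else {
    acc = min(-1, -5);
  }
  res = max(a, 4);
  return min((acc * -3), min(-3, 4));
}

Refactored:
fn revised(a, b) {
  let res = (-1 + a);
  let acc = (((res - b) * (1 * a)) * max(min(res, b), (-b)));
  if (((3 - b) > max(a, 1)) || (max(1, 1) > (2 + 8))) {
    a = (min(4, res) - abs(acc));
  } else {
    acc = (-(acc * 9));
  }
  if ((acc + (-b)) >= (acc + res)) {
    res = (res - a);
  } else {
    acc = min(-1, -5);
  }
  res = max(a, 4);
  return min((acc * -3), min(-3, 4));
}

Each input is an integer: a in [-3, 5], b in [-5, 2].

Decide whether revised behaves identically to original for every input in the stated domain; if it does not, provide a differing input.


The two are interchangeable: arithmetic usage differs, and every declared input agrees.
As a probe, take a=4, b=-3: original runs res=3, then acc=72, then (((3 - b) > max(a, 1)) || (max(1, 1) > (2 + 8))) is true, then a=-69, then ((acc - b) >= (acc + res)) is true, then res=72, then res=4, then returns -216; revised runs res=3, then acc=72, then (((3 - b) > max(a, 1)) || (max(1, 1) > (2 + 8))) is true, then a=-69, then ((acc + (-b)) >= (acc + res)) is true, then res=72, then res=4, then returns -216; both end at -216.
Sweeping the whole domain (72 inputs) finds no disagreement.
verdict: equivalent


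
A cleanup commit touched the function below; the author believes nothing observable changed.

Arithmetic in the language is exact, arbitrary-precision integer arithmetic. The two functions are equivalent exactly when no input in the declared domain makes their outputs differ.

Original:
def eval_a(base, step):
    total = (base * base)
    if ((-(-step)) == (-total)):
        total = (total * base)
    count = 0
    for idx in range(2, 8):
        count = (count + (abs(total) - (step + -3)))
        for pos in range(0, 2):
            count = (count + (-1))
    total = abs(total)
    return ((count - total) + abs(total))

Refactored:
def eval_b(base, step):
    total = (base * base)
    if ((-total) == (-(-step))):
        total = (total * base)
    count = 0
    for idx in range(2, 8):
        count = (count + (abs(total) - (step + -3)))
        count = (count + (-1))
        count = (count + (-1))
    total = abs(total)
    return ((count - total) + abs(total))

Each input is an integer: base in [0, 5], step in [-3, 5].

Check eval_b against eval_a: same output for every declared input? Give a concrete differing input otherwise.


Behavior is preserved: although loop structure differs; also constant usage differs; also arithmetic usage differs; also local variable names differ, the outputs never diverge.
Tracing base=4, step=-2: eval_a: total=16, then ((-(-step)) == (-total)) is false, then count=0, then (idx=2), then count=21, then (pos=0), then count=20, then (pos=1), then count=19, then (idx=3), then count=40, then (pos=0), then count=39, then (pos=1), then count=38, then (idx=4), then count=59, then (pos=0), then count=58, then (pos=1), then count=57, then (idx=5), then count=78, then (pos=0), then count=77, then (pos=1), then count=76, then (idx=6), then count=97, then (pos=0), then count=96, then (pos=1), then count=95, then (idx=7), then count=116, then (pos=0), then count=115, then (pos=1), then count=114, then total=16, then returns 114 | eval_b: total=16, then ((-total) == (-(-step))) is false, then count=0, then (idx=2), then count=21, then count=20, then count=19, then (idx=3), then count=40, then count=39, then count=38, then (idx=4), then count=59, then count=58, then count=57, then (idx=5), then count=78, then count=77, then count=76, then (idx=6), then count=97, then count=96, then count=95, then (idx=7), then count=116, then count=115, then count=114, then total=16, then returns 114 — matching result 114.
Across all 54 domain points the two functions coincide.
verdict: equivalent


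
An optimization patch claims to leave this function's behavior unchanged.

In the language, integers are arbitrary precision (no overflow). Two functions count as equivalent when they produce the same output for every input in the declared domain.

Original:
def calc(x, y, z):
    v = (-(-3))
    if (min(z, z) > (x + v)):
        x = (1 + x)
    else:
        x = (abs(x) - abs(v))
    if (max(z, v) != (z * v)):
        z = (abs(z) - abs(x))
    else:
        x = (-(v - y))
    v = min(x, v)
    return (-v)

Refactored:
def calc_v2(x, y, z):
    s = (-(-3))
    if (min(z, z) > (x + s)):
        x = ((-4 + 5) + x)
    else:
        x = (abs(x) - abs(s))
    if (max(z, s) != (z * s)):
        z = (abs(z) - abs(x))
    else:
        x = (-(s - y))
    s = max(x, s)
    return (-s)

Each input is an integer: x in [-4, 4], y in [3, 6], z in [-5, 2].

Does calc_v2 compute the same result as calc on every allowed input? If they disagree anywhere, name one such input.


At x=-4, y=3, z=-5: calc gives -1, calc_v2 gives -3.
verdict: not equivalent; witness: x=-4, y=3, z=-5


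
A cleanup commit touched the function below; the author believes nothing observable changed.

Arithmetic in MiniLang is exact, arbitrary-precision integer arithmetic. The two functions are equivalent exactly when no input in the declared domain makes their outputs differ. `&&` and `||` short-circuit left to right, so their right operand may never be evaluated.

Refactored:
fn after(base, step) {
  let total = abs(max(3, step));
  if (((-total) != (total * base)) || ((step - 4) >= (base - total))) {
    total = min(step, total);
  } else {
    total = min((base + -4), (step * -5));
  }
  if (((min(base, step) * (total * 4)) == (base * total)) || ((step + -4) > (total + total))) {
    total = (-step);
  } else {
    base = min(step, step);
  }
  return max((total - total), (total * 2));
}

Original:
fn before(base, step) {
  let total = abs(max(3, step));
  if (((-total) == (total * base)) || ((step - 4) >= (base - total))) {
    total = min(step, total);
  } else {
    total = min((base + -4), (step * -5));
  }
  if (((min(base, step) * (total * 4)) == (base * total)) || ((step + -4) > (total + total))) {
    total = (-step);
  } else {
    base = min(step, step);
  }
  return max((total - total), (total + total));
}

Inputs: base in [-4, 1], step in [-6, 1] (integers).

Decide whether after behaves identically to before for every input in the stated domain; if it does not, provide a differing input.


There is a counterexample at base=-4, step=-4: 8 on one side, 0 on the other.
before: total becomes 3; next (((-total) == (total * base)) || ((step - 4) >= (base - total))) evaluates to false; next total becomes -8; next (((min(base, step) * (total * 4)) == (base * total)) || ((step + -4) > (total + total))) evaluates to true; next total becomes 4; next final value 8
after: total becomes 3; next (((-total) != (total * base)) || ((step - 4) >= (base - total))) evaluates to true; next total becomes -4; next (((min(base, step) * (total * 4)) == (base * total)) || ((step + -4) > (total + total))) evaluates to false; next base becomes -4; next final value 0
verdict: not equivalent; witness: base=-4, step=-4


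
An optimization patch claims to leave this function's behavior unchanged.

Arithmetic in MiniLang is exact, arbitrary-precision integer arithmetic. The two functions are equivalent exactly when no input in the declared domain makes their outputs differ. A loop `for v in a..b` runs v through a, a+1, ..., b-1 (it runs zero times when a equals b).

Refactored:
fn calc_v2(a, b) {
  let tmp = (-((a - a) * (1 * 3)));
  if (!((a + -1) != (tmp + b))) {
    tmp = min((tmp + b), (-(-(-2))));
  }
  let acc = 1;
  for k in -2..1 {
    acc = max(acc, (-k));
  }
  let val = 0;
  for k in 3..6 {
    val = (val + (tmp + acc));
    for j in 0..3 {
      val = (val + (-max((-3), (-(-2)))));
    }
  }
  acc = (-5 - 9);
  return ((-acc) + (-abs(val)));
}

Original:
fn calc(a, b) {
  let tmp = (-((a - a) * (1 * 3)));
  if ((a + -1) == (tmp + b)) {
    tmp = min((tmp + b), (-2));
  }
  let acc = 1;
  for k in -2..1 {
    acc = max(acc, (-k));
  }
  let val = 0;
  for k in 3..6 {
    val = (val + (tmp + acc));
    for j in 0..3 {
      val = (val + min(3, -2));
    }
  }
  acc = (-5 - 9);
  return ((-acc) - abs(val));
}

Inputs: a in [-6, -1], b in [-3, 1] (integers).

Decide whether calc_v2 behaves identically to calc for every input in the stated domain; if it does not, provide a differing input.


Changes here: comparison usage differs; and boolean connective usage differs; and min/max/abs usage differs; and arithmetic usage differs; the full 30-point sweep finds no disagreement.
verdict: equivalent


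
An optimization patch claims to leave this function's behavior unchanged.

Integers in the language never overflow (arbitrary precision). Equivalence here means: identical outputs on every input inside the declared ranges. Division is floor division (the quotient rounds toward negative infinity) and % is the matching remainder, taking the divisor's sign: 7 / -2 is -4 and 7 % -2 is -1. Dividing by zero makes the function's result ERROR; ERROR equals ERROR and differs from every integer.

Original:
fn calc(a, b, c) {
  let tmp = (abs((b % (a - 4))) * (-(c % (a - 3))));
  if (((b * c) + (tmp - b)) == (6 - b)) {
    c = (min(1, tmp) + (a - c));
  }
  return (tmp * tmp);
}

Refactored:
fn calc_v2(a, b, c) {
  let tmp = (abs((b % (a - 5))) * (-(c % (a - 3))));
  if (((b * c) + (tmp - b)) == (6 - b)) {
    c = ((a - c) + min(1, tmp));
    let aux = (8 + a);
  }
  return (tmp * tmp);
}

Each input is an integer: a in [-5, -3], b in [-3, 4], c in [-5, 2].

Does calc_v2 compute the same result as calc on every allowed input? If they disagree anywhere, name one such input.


Run the pair on a=-5, b=1, c=-5.
calc: tmp=40, then (((b * c) + (tmp - b)) == (6 - b)) is false, then returns 1600
calc_v2: tmp=45, then (((b * c) + (tmp - b)) == (6 - b)) is false, then returns 2025
1600 against 2025: the behavior changed.
verdict: not equivalent; witness: a=-5, b=1, c=-5


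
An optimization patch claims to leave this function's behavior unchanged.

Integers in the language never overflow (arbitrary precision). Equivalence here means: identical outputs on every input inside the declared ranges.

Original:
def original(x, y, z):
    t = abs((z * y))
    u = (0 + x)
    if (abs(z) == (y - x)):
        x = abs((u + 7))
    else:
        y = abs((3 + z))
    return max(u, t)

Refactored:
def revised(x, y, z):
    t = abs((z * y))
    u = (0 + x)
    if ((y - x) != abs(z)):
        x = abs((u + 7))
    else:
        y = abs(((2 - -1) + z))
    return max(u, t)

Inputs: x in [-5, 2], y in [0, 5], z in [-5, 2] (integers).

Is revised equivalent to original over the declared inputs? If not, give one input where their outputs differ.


The suspicious-looking change has no observable effect anywhere in the declared ranges.
One worked example (x=0, y=5, z=-4) — original: t = 20; u = 0; (abs(z) == (y - x)) -> false; y = 1; return 20; revised: t = 20; u = 0; ((y - x) != abs(z)) -> true; x = 7; return 20; agreement on 20.
Every one of the 384 inputs gives matching results.
verdict: equivalent


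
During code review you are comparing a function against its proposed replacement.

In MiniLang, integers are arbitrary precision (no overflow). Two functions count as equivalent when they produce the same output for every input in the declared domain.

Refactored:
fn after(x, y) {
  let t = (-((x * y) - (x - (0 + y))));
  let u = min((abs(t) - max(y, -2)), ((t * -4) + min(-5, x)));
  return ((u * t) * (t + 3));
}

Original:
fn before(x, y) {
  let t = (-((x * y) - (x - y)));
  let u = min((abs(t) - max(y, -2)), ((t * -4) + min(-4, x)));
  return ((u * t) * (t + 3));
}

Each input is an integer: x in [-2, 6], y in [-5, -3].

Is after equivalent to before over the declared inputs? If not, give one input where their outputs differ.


Not equivalent: x=-1, y=-5 separates them (0 vs 2).
before: t := -1 | u := 0 | result 0
after: t := -1 | u := -1 | result 2
verdict: not equivalent; witness: x=-1, y=-5


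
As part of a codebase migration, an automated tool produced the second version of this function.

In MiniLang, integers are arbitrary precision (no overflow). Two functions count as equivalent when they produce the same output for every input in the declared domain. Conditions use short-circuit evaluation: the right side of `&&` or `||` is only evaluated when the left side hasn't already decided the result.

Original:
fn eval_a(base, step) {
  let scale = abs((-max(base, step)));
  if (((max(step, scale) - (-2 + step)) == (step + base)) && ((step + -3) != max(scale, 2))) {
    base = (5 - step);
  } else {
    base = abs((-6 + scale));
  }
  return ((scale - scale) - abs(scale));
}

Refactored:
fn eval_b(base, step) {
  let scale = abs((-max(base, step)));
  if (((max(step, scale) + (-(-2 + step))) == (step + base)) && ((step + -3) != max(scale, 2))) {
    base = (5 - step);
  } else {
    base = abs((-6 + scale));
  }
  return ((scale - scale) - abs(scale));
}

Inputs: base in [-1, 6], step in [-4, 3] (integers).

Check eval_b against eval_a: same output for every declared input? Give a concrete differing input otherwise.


Reading the diff, among the changes: arithmetic usage differs.
As a probe, take base=1, step=3: eval_a runs scale becomes 3; next (((max(step, scale) - (-2 + step)) == (step + base)) && ((step + -3) != max(scale, 2))) evaluates to false; next base becomes 3; next final value -3; eval_b runs scale becomes 3; next (((max(step, scale) + (-(-2 + step))) == (step + base)) && ((step + -3) != max(scale, 2))) evaluates to false; next base becomes 3; next final value -3; both end at -3.
Sweeping the whole domain (64 inputs) finds no disagreement.
verdict: equivalent


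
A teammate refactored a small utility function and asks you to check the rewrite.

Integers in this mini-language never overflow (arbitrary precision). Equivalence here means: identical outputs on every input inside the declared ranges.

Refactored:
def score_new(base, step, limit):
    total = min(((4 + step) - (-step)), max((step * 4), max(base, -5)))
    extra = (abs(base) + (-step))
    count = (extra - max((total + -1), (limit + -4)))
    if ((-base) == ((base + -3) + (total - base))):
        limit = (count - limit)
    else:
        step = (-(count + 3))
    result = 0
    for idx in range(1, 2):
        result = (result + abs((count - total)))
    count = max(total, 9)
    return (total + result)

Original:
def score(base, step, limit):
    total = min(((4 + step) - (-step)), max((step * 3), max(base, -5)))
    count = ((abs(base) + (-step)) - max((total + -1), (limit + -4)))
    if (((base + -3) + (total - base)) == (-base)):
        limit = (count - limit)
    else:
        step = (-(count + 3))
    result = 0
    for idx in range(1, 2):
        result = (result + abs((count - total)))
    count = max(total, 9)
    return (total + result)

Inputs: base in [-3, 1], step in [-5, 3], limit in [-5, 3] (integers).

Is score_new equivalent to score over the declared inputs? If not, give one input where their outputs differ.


Take base=-3, step=1, limit=-5.
score: total = 3; count = 0; (((base + -3) + (total - base)) == (-base)) -> false; step = -3; result = 0; [idx=1]; result = 3; count = 9; return 6
score_new: total = 4; extra = 2; count = -1; ((-base) == ((base + -3) + (total - base))) -> false; step = -2; result = 0; [idx=1]; result = 5; count = 9; return 9
6 against 9: the behavior changed.
verdict: not equivalent; witness: base=-3, step=1, limit=-5


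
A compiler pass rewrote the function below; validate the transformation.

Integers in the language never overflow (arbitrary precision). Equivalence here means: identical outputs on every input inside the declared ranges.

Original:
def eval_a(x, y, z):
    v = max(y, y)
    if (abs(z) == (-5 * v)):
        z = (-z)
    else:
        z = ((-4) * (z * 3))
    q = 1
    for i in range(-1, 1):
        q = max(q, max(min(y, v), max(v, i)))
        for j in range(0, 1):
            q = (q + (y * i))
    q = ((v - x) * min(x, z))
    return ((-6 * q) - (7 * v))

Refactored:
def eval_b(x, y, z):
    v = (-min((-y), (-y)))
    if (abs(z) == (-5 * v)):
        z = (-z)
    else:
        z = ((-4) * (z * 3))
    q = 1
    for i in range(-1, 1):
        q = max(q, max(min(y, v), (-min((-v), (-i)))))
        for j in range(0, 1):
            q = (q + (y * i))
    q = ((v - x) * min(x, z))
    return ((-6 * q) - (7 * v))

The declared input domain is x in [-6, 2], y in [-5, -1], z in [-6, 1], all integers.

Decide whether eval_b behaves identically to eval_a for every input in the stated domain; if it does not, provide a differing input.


Equivalent — the differences include min/max/abs usage differs, yet no declared input distinguishes the two.
Spot check at x=-5, y=-3, z=-2 — eval_a: v = -3; (abs(z) == (-5 * v)) -> false; z = 24; q = 1; [i=-1]; q = 1; [j=0]; q = 4; [i=0]; q = 4; [j=0]; q = 4; q = -10; return 81. eval_b: v = -3; (abs(z) == (-5 * v)) -> false; z = 24; q = 1; [i=-1]; q = 1; [j=0]; q = 4; [i=0]; q = 4; [j=0]; q = 4; q = -10; return 81. Both give 81.
Across all 360 domain points the two functions coincide.
verdict: equivalent


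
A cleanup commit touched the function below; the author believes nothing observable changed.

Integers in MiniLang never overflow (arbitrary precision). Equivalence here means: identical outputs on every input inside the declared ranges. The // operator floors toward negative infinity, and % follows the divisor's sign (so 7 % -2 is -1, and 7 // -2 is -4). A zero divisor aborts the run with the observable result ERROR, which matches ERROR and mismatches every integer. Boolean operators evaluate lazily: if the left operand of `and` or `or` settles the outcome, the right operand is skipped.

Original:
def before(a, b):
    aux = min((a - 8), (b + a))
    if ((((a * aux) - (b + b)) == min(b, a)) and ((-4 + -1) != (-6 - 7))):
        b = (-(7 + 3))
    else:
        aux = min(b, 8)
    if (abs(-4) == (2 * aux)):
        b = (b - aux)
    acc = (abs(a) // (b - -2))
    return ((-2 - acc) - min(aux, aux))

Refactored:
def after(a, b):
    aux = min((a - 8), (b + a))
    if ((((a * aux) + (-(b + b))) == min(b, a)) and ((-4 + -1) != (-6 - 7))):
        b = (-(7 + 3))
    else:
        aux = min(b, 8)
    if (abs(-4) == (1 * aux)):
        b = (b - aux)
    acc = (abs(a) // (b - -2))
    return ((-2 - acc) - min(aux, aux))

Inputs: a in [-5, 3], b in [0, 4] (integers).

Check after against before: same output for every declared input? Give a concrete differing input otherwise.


a=-5, b=2 yields -6 from before but -5 from after.
verdict: not equivalent; witness: a=-5, b=2


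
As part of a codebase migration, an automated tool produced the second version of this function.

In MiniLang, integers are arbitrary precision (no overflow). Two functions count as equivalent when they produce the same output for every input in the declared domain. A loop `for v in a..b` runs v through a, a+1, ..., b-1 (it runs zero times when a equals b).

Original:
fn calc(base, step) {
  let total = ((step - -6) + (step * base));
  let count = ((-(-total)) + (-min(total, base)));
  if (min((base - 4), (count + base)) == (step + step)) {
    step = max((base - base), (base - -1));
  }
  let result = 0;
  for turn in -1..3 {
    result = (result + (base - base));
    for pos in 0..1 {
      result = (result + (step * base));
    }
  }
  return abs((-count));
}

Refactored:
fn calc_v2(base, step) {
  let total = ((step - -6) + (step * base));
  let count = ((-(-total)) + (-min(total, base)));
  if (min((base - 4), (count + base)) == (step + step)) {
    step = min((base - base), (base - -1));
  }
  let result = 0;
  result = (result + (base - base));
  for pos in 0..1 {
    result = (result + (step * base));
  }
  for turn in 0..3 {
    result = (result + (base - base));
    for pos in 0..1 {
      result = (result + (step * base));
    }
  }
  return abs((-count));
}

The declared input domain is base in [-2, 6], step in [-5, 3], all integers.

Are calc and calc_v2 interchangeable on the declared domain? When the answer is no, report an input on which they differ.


The edit looks behavioral (`max((base - base), (base - -1))` became `min((base - base), (base - -1))`), but over these ranges it never changes the outcome.
Spot check at base=0, step=-1 — calc: total=5, then count=5, then (min((base - 4), (count + base)) == (step + step)) is false, then result=0, then (turn=-1), then result=0, then (pos=0), then result=0, then (turn=0), then result=0, then (pos=0), then result=0, then (turn=1), then result=0, then (pos=0), then result=0, then (turn=2), then result=0, then (pos=0), then result=0, then returns 5. calc_v2: total=5, then count=5, then (min((base - 4), (count + base)) == (step + step)) is false, then result=0, then result=0, then (pos=0), then result=0, then (turn=0), then result=0, then (pos=0), then result=0, then (turn=1), then result=0, then (pos=0), then result=0, then (turn=2), then result=0, then (pos=0), then result=0, then returns 5. Both give 5.
Sweeping the whole domain (81 inputs) finds no disagreement.
verdict: equivalent


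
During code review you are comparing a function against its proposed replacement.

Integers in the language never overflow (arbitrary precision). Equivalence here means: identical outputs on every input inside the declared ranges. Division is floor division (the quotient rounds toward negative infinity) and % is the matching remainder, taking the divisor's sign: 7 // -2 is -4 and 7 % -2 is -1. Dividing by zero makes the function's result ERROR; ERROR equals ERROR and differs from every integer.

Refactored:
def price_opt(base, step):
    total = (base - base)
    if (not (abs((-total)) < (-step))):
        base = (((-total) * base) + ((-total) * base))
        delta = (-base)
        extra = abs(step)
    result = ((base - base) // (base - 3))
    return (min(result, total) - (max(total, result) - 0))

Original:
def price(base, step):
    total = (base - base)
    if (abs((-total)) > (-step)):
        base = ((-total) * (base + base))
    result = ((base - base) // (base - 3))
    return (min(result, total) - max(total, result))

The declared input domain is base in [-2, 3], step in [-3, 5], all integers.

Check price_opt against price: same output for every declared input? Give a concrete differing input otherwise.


Take base=3, step=0.
price: total=0, then (abs((-total)) > (-step)) is false, then a zero divisor aborts: ERROR
price_opt: total=0, then (not (abs((-total)) < (-step))) is true, then base=0, then delta=0, then extra=0, then result=0, then returns 0
ERROR vs 0 — the two versions disagree here.
verdict: not equivalent; witness: base=3, step=0


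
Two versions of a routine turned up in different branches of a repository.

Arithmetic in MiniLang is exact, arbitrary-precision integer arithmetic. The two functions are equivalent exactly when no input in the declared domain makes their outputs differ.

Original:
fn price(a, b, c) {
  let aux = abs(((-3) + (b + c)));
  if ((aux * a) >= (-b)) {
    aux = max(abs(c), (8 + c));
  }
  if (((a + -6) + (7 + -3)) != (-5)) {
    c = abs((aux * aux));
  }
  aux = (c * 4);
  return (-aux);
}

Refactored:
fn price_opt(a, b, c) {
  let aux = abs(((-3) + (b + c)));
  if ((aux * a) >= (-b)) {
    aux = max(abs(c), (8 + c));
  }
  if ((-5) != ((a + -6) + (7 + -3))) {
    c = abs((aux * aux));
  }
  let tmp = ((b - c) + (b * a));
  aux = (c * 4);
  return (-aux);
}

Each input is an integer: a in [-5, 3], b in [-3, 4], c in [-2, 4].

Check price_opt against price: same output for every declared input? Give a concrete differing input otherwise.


A substantive addition is an assignment to `tmp` whose value nothing reads; no result depends on it; all 504 inputs agree.
verdict: equivalent


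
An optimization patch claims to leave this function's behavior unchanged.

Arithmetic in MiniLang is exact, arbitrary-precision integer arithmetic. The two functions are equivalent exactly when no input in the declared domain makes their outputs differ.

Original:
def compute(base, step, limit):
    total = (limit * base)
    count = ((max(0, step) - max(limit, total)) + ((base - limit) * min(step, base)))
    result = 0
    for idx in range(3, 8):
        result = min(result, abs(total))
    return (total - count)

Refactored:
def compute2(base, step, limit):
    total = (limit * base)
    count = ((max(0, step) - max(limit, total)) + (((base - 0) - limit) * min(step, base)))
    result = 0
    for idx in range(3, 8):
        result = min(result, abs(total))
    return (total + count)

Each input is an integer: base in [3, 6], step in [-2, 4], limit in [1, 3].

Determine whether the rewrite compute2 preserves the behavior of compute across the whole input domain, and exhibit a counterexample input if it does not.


Evaluate both at base=3, step=-2, limit=1.
compute: total=3, then count=-7, then result=0, then (idx=3), then result=0, then (idx=4), then result=0, then (idx=5), then result=0, then (idx=6), then result=0, then (idx=7), then result=0, then returns 10
compute2: total=3, then count=-7, then result=0, then (idx=3), then result=0, then (idx=4), then result=0, then (idx=5), then result=0, then (idx=6), then result=0, then (idx=7), then result=0, then returns -4
10 vs -4 — the two versions disagree here.
verdict: not equivalent; witness: base=3, step=-2, limit=1


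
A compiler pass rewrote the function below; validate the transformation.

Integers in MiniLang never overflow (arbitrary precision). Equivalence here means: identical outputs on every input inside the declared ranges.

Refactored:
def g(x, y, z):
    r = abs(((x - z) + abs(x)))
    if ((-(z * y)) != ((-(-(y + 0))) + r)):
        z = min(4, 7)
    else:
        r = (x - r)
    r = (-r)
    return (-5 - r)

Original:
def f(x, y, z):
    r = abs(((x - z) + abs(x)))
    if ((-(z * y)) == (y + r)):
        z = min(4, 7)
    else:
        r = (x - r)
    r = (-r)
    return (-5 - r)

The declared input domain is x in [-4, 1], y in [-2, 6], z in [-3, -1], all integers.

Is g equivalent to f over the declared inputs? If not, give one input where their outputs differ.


Take x=-4, y=-2, z=-3.
f: r := 3 | ((-(z * y)) == (y + r)): false | r := -7 | r := 7 | result -12
g: r := 3 | ((-(z * y)) != ((-(-(y + 0))) + r)): true | z := 4 | r := -3 | result -2
-12 != -2, so the rewrite changes behavior.
verdict: not equivalent; witness: x=-4, y=-2, z=-3


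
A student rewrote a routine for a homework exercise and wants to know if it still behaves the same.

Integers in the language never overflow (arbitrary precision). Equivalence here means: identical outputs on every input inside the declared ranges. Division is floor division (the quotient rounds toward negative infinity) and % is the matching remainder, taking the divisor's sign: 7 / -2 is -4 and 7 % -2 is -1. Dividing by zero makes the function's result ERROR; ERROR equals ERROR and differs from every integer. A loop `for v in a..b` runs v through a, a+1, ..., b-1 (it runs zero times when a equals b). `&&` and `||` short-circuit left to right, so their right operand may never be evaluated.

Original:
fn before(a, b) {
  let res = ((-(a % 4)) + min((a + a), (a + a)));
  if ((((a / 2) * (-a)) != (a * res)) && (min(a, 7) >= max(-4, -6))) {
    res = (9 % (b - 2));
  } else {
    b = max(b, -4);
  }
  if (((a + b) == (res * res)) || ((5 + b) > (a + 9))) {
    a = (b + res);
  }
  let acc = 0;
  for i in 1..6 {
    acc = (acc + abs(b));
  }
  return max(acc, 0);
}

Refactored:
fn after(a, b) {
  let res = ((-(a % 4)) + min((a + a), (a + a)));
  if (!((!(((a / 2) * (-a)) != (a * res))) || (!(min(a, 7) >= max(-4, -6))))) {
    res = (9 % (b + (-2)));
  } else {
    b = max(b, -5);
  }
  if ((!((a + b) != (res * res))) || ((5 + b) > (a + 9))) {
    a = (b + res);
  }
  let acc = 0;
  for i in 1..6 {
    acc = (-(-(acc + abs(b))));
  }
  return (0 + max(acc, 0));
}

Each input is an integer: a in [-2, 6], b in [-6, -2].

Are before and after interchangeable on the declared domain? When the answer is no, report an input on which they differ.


Try a=0, b=-6.
before: res becomes 0; next ((((a / 2) * (-a)) != (a * res)) && (min(a, 7) >= max(-4, -6))) evaluates to false; next b becomes -4; next (((a + b) == (res * res)) || ((5 + b) > (a + 9))) evaluates to false; next acc becomes 0; next at i=1:; next acc becomes 4; next at i=2:; next acc becomes 8; next at i=3:; next acc becomes 12; next at i=4:; next acc becomes 16; next at i=5:; next acc becomes 20; next final value 20
after: res becomes 0; next (!((!(((a / 2) * (-a)) != (a * res))) || (!(min(a, 7) >= max(-4, -6))))) evaluates to false; next b becomes -5; next ((!((a + b) != (res * res))) || ((5 + b) > (a + 9))) evaluates to false; next acc becomes 0; next at i=1:; next acc becomes 5; next at i=2:; next acc becomes 10; next at i=3:; next acc becomes 15; next at i=4:; next acc becomes 20; next at i=5:; next acc becomes 25; next final value 25
20 != 25, so the rewrite changes behavior.
verdict: not equivalent; witness: a=0, b=-6


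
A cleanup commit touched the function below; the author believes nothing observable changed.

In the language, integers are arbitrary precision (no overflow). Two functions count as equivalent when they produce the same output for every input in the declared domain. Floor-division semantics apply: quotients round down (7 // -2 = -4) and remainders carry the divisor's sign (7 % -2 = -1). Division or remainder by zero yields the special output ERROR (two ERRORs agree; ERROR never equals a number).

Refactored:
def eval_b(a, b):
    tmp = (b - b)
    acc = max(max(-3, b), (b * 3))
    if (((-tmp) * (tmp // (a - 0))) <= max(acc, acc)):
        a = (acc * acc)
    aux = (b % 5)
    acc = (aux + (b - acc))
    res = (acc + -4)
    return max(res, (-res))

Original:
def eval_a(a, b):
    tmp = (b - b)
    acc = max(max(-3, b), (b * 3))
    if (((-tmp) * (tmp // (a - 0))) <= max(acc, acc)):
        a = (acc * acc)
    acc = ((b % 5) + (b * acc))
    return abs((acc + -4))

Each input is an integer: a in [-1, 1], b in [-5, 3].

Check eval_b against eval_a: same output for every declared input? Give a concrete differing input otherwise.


These are not equivalent — on a=-1, b=-5 the outputs split (11 vs 6).
eval_a: tmp=0, then acc=-3, then (((-tmp) * (tmp // (a - 0))) <= max(acc, acc)) is false, then acc=15, then returns 11
eval_b: tmp=0, then acc=-3, then (((-tmp) * (tmp // (a - 0))) <= max(acc, acc)) is false, then aux=0, then acc=-2, then res=-6, then returns 6
verdict: not equivalent; witness: a=-1, b=-5
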